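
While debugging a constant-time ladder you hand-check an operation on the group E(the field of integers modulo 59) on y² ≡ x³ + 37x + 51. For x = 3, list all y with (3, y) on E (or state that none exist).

22, 37

x³ + 37x + 51 = 189 ≡ 12 (mod 59).
Square roots of 12 mod 59: 22 and 37 (since 22² = 484 ≡ 12).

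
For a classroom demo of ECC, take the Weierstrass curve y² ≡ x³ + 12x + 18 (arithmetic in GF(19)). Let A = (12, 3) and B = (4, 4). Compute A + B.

(14, 2)

(12, 3) + (4, 4). λ = (4 - 3)/(4 - 12) ≡ 1/11 mod 19. 11⁻¹ ≡ 7 (mod 19) since 11·7 = 77 ≡ 1, so λ ≡ 7.
  x = λ² - 12 - 4 = 49 - 16 ≡ 14; y = λ·(12 - 14) - 3 ≡ 2. → (14, 2)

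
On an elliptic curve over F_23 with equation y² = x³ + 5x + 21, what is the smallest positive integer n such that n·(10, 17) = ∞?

9

2P: tangent at (10, 17): λ = (3·10² + 5)/(2·17) ≡ 6/11. 11⁻¹ ≡ 21 (mod 23) since 11·21 = 231 ≡ 1, so λ ≡ 6·21 ≡ 11.
  x = λ² - 10 - 10 = 121 - 20 ≡ 9; y = λ·(10 - 9) - 17 ≡ 17. → (9, 17)
3P: (9, 17) + (10, 17). λ = (17 - 17)/(10 - 9) ≡ 0/1 mod 23. 1⁻¹ ≡ 1 (mod 23), so λ ≡ 0.
  x = λ² - 9 - 10 = 0 - 19 ≡ 4; y = λ·(9 - 4) - 17 ≡ 6. → (4, 6)
4P: (4, 6) + (10, 17). λ = (17 - 6)/(10 - 4) ≡ 11/6 mod 23. 6⁻¹ ≡ 4 (mod 23) since 6·4 = 24 ≡ 1, so λ ≡ 21.
  x = λ² - 4 - 10 = 441 - 14 ≡ 13; y = λ·(4 - 13) - 6 ≡ 12. → (13, 12)
5P: (13, 12) + (10, 17). λ = (17 - 12)/(10 - 13) ≡ 5/20 mod 23. 20⁻¹ ≡ 15 (mod 23) since 20·15 = 300 ≡ 1, so λ ≡ 6.
  x = λ² - 13 - 10 = 36 - 23 ≡ 13; y = λ·(13 - 13) - 12 ≡ 11. → (13, 11)
6P: (13, 11) + (10, 17). λ = (17 - 11)/(10 - 13) ≡ 6/20 mod 23. 20⁻¹ ≡ 15 (mod 23) since 20·15 = 300 ≡ 1, so λ ≡ 21.
  x = λ² - 13 - 10 = 441 - 23 ≡ 4; y = λ·(13 - 4) - 11 ≡ 17. → (4, 17)
7P: (4, 17) + (10, 17). λ = (17 - 17)/(10 - 4) ≡ 0/6 mod 23. 6⁻¹ ≡ 4 (mod 23), so λ ≡ 0.
  x = λ² - 4 - 10 = 0 - 14 ≡ 9; y = λ·(4 - 9) - 17 ≡ 6. → (9, 6)
8P: (9, 6) + (10, 17). λ = (17 - 6)/(10 - 9) ≡ 11/1 mod 23. 1⁻¹ ≡ 1 (mod 23) since 1·1 = 1 ≡ 1, so λ ≡ 11.
  x = λ² - 9 - 10 = 121 - 19 ≡ 10; y = λ·(9 - 10) - 6 ≡ 6. → (10, 6)
9P: (10, 6) + (10, 17): same x and y₁ ≡ -y₂, so the sum is ∞.
9P = ∞, so the order is 9.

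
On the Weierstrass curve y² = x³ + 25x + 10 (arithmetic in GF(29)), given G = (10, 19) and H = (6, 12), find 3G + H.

First 3G:
Repeated addition: build up to 3G.
2G: tangent at (10, 19): λ = (3·10² + 25)/(2·19) ≡ 6/9. 9⁻¹ ≡ 13 (mod 29) since 9·13 = 117 ≡ 1, so λ ≡ 6·13 ≡ 20.
  x = λ² - 10 - 10 = 400 - 20 ≡ 3; y = λ·(10 - 3) - 19 ≡ 5. → (3, 5)
3G: (3, 5) + (10, 19). λ = (19 - 5)/(10 - 3) ≡ 14/7 mod 29. 7⁻¹ ≡ 25 (mod 29) since 7·25 = 175 ≡ 1, so λ ≡ 2.
  x = λ² - 3 - 10 = 4 - 13 ≡ 20; y = λ·(3 - 20) - 5 ≡ 19. → (20, 19)
3G = (20, 19).
Finally 3G + H:
(20, 19) + (6, 12). λ = (12 - 19)/(6 - 20) ≡ 22/15 mod 29. 15⁻¹ ≡ 2 (mod 29) since 15·2 = 30 ≡ 1, so λ ≡ 15.
  x = λ² - 20 - 6 = 225 - 26 ≡ 25; y = λ·(20 - 25) - 19 ≡ 22. → (25, 22)

(25, 22)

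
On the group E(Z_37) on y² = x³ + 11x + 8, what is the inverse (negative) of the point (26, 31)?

-(26, 31) = (26, -31 mod 37) = (26, 6).

(26, 6)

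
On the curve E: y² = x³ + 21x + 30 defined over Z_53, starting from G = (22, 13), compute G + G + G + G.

Double-and-add on 4 = (100)₂. Start with G = (22, 13) for the leading 1-bit.
double: tangent at (22, 13): λ = (3·22² + 21)/(2·13) ≡ 42/26. 26⁻¹ ≡ 51 (mod 53), so λ ≡ 42·51 ≡ 22.
  x = λ² - 22 - 22 = 484 - 44 ≡ 16; y = λ·(22 - 16) - 13 ≡ 13. → (16, 13)
double: tangent at (16, 13): λ = (3·16² + 21)/(2·13) ≡ 47/26. 26⁻¹ ≡ 51 (mod 53), so λ ≡ 47·51 ≡ 12.
  x = λ² - 16 - 16 = 144 - 32 ≡ 6; y = λ·(16 - 6) - 13 ≡ 1. → (6, 1)

(6, 1)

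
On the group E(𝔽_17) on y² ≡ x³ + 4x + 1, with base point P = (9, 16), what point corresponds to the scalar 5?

(14, 9)

Repeated addition: build up to 5P.
2P: tangent at (9, 16): λ = (3·9² + 4)/(2·16) ≡ 9/15. 15⁻¹ ≡ 8 (mod 17) since 15·8 = 120 ≡ 1, so λ ≡ 9·8 ≡ 4.
  x = λ² - 9 - 9 = 16 - 18 ≡ 15; y = λ·(9 - 15) - 16 ≡ 11. → (15, 11)
3P: (15, 11) + (9, 16). λ = (16 - 11)/(9 - 15) ≡ 5/11 mod 17. 11⁻¹ ≡ 14 (mod 17) since 11·14 = 154 ≡ 1, so λ ≡ 2.
  x = λ² - 15 - 9 = 4 - 24 ≡ 14; y = λ·(15 - 14) - 11 ≡ 8. → (14, 8)
4P: (14, 8) + (9, 16). λ = (16 - 8)/(9 - 14) ≡ 8/12 mod 17. 12⁻¹ ≡ 10 (mod 17), so λ ≡ 12.
  x = λ² - 14 - 9 = 144 - 23 ≡ 2; y = λ·(14 - 2) - 8 ≡ 0. → (2, 0)
5P: (2, 0) + (9, 16). λ = (16 - 0)/(9 - 2) ≡ 16/7 mod 17. 7⁻¹ ≡ 5 (mod 17) since 7·5 = 35 ≡ 1, so λ ≡ 12.
  x = λ² - 2 - 9 = 144 - 11 ≡ 14; y = λ·(2 - 14) - 0 ≡ 9. → (14, 9)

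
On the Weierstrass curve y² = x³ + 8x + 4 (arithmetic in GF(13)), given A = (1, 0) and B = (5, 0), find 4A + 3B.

(5, 0)

First 4A:
Repeated addition: build up to 4A.
2A: (1, 0) + (1, 0): same x and y₁ ≡ -y₂, so the sum is the point at infinity.
3A: the point at infinity + (1, 0) = (1, 0) (identity).
4A: (1, 0) + (1, 0): same x and y₁ ≡ -y₂, so the sum is the point at infinity.
4A = the point at infinity.
Next 3B:
Repeated addition: build up to 3B.
2B: (5, 0) + (5, 0): same x and y₁ ≡ -y₂, so the sum is the point at infinity.
3B: the point at infinity + (5, 0) = (5, 0) (identity).
3B = (5, 0).
Finally 4A + 3B:
the point at infinity + (5, 0) = (5, 0) (identity).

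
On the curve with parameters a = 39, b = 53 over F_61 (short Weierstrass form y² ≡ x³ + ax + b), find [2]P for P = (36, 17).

tangent at (36, 17): λ = (3·36² + 39)/(2·17) ≡ 23/34. 34⁻¹ ≡ 9 (mod 61) since 34·9 = 306 ≡ 1, so λ ≡ 23·9 ≡ 24.
  x = λ² - 36 - 36 = 576 - 72 ≡ 16; y = λ·(36 - 16) - 17 ≡ 36. → (16, 36)

(16, 36)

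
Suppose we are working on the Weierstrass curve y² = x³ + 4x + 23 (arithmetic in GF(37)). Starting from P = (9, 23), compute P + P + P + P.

(9, 14)

Repeated addition: build up to 4P.
2P: tangent at (9, 23): λ = (3·9² + 4)/(2·23) ≡ 25/9. 9⁻¹ ≡ 33 (mod 37), so λ ≡ 25·33 ≡ 11.
  x = λ² - 9 - 9 = 121 - 18 ≡ 29; y = λ·(9 - 29) - 23 ≡ 16. → (29, 16)
3P: (29, 16) + (9, 23). λ = (23 - 16)/(9 - 29) ≡ 7/17 mod 37. 17⁻¹ ≡ 24 (mod 37) since 17·24 = 408 ≡ 1, so λ ≡ 20.
  x = λ² - 29 - 9 = 400 - 38 ≡ 29; y = λ·(29 - 29) - 16 ≡ 21. → (29, 21)
4P: (29, 21) + (9, 23). λ = (23 - 21)/(9 - 29) ≡ 2/17 mod 37. 17⁻¹ ≡ 24 (mod 37), so λ ≡ 11.
  x = λ² - 29 - 9 = 121 - 38 ≡ 9; y = λ·(29 - 9) - 21 ≡ 14. → (9, 14)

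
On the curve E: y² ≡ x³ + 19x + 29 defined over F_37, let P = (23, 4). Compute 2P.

tangent at (23, 4): λ = (3·23² + 19)/(2·4) ≡ 15/8. 8⁻¹ ≡ 14 (mod 37), so λ ≡ 15·14 ≡ 25.
  x = λ² - 23 - 23 = 625 - 46 ≡ 24; y = λ·(23 - 24) - 4 ≡ 8. → (24, 8)

(24, 8)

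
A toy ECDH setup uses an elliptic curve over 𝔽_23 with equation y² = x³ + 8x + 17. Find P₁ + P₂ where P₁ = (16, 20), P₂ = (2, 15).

(16, 20) + (2, 15). λ = (15 - 20)/(2 - 16) ≡ 18/9 mod 23. 9⁻¹ ≡ 18 (mod 23), so λ ≡ 2.
  x = λ² - 16 - 2 = 4 - 18 ≡ 9; y = λ·(16 - 9) - 20 ≡ 17. → (9, 17)

(9, 17)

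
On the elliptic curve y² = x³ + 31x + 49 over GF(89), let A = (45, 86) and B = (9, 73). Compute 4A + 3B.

(20, 6)

First 4A:
Repeated addition: build up to 4A.
2A: tangent at (45, 86): λ = (3·45² + 31)/(2·86) ≡ 54/83. 83⁻¹ ≡ 74 (mod 89) since 83·74 = 6142 ≡ 1, so λ ≡ 54·74 ≡ 80.
  x = λ² - 45 - 45 = 6400 - 90 ≡ 80; y = λ·(45 - 80) - 86 ≡ 51. → (80, 51)
3A: (80, 51) + (45, 86). λ = (86 - 51)/(45 - 80) ≡ 35/54 mod 89. 54⁻¹ ≡ 61 (mod 89) since 54·61 = 3294 ≡ 1, so λ ≡ 88.
  x = λ² - 80 - 45 = 7744 - 125 ≡ 54; y = λ·(80 - 54) - 51 ≡ 12. → (54, 12)
4A: (54, 12) + (45, 86). λ = (86 - 12)/(45 - 54) ≡ 74/80 mod 89. 80⁻¹ ≡ 79 (mod 89), so λ ≡ 61.
  x = λ² - 54 - 45 = 3721 - 99 ≡ 62; y = λ·(54 - 62) - 12 ≡ 34. → (62, 34)
4A = (62, 34).
Next 3B:
Repeated addition: build up to 3B.
2B: tangent at (9, 73): λ = (3·9² + 31)/(2·73) ≡ 7/57. 57⁻¹ ≡ 25 (mod 89), so λ ≡ 7·25 ≡ 86.
  x = λ² - 9 - 9 = 7396 - 18 ≡ 80; y = λ·(9 - 80) - 73 ≡ 51. → (80, 51)
3B: (80, 51) + (9, 73). λ = (73 - 51)/(9 - 80) ≡ 22/18 mod 89. 18⁻¹ ≡ 5 (mod 89), so λ ≡ 21.
  x = λ² - 80 - 9 = 441 - 89 ≡ 85; y = λ·(80 - 85) - 51 ≡ 22. → (85, 22)
3B = (85, 22).
Finally 4A + 3B:
(62, 34) + (85, 22). λ = (22 - 34)/(85 - 62) ≡ 77/23 mod 89. 23⁻¹ ≡ 31 (mod 89), so λ ≡ 73.
  x = λ² - 62 - 85 = 5329 - 147 ≡ 20; y = λ·(62 - 20) - 34 ≡ 6. → (20, 6)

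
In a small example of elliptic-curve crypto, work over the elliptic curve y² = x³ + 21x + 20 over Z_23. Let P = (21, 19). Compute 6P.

(3, 15)

Double-and-add on 6 = (110)₂. Start with P = (21, 19) for the leading 1-bit.
double: tangent at (21, 19): λ = (3·21² + 21)/(2·19) ≡ 10/15. 15⁻¹ ≡ 20 (mod 23), so λ ≡ 10·20 ≡ 16.
  x = λ² - 21 - 21 = 256 - 42 ≡ 7; y = λ·(21 - 7) - 19 ≡ 21. → (7, 21)
add P: (7, 21) + (21, 19). λ = (19 - 21)/(21 - 7) ≡ 21/14 mod 23. 14⁻¹ ≡ 5 (mod 23), so λ ≡ 13.
  x = λ² - 7 - 21 = 169 - 28 ≡ 3; y = λ·(7 - 3) - 21 ≡ 8. → (3, 8)
double: tangent at (3, 8): λ = (3·3² + 21)/(2·8) ≡ 2/16. 16⁻¹ ≡ 13 (mod 23) since 16·13 = 208 ≡ 1, so λ ≡ 2·13 ≡ 3.
  x = λ² - 3 - 3 = 9 - 6 ≡ 3; y = λ·(3 - 3) - 8 ≡ 15. → (3, 15)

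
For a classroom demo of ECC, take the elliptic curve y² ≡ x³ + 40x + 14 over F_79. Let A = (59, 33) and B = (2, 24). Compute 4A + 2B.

(40, 53)

First 4A:
Repeated addition: build up to 4A.
2A: tangent at (59, 33): λ = (3·59² + 40)/(2·33) ≡ 55/66. 66⁻¹ ≡ 6 (mod 79) since 66·6 = 396 ≡ 1, so λ ≡ 55·6 ≡ 14.
  x = λ² - 59 - 59 = 196 - 118 ≡ 78; y = λ·(59 - 78) - 33 ≡ 17. → (78, 17)
3A: (78, 17) + (59, 33). λ = (33 - 17)/(59 - 78) ≡ 16/60 mod 79. 60⁻¹ ≡ 54 (mod 79) since 60·54 = 3240 ≡ 1, so λ ≡ 74.
  x = λ² - 78 - 59 = 5476 - 137 ≡ 46; y = λ·(78 - 46) - 17 ≡ 60. → (46, 60)
4A: (46, 60) + (59, 33). λ = (33 - 60)/(59 - 46) ≡ 52/13 mod 79. 13⁻¹ ≡ 73 (mod 79), so λ ≡ 4.
  x = λ² - 46 - 59 = 16 - 105 ≡ 69; y = λ·(46 - 69) - 60 ≡ 6. → (69, 6)
4A = (69, 6).
Next 2B:
Repeated addition: build up to 2B.
2B: tangent at (2, 24): λ = (3·2² + 40)/(2·24) ≡ 52/48. 48⁻¹ ≡ 28 (mod 79), so λ ≡ 52·28 ≡ 34.
  x = λ² - 2 - 2 = 1156 - 4 ≡ 46; y = λ·(2 - 46) - 24 ≡ 60. → (46, 60)
2B = (46, 60).
Finally 4A + 2B:
(69, 6) + (46, 60). λ = (60 - 6)/(46 - 69) ≡ 54/56 mod 79. 56⁻¹ ≡ 24 (mod 79), so λ ≡ 32.
  x = λ² - 69 - 46 = 1024 - 115 ≡ 40; y = λ·(69 - 40) - 6 ≡ 53. → (40, 53)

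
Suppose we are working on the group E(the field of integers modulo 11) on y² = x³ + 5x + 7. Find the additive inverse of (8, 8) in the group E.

-(8, 8) = (8, -8 mod 11) = (8, 3).

(8, 3)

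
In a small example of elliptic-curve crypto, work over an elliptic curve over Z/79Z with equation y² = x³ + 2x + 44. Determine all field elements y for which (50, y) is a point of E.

18, 61

x³ + 2x + 44 = 125144 ≡ 8 (mod 79).
Square roots of 8 mod 79: 18 and 61 (since 18² = 324 ≡ 8).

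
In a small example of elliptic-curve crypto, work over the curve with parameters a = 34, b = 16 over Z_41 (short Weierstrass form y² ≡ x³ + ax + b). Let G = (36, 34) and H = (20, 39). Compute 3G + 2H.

First 3G:
Repeated addition: build up to 3G.
2G: tangent at (36, 34): λ = (3·36² + 34)/(2·34) ≡ 27/27. 27⁻¹ ≡ 38 (mod 41), so λ ≡ 27·38 ≡ 1.
  x = λ² - 36 - 36 = 1 - 72 ≡ 11; y = λ·(36 - 11) - 34 ≡ 32. → (11, 32)
3G: (11, 32) + (36, 34). λ = (34 - 32)/(36 - 11) ≡ 2/25 mod 41. 25⁻¹ ≡ 23 (mod 41) since 25·23 = 575 ≡ 1, so λ ≡ 5.
  x = λ² - 11 - 36 = 25 - 47 ≡ 19; y = λ·(11 - 19) - 32 ≡ 10. → (19, 10)
3G = (19, 10).
Next 2H:
Repeated addition: build up to 2H.
2H: tangent at (20, 39): λ = (3·20² + 34)/(2·39) ≡ 4/37. 37⁻¹ ≡ 10 (mod 41), so λ ≡ 4·10 ≡ 40.
  x = λ² - 20 - 20 = 1600 - 40 ≡ 2; y = λ·(20 - 2) - 39 ≡ 25. → (2, 25)
2H = (2, 25).
Finally 3G + 2H:
(19, 10) + (2, 25). λ = (25 - 10)/(2 - 19) ≡ 15/24 mod 41. 24⁻¹ ≡ 12 (mod 41), so λ ≡ 16.
  x = λ² - 19 - 2 = 256 - 21 ≡ 30; y = λ·(19 - 30) - 10 ≡ 19. → (30, 19)

(30, 19)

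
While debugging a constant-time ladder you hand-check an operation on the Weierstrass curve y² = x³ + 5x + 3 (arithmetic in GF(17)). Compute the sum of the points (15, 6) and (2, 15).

(4, 6)

(15, 6) + (2, 15). λ = (15 - 6)/(2 - 15) ≡ 9/4 mod 17. 4⁻¹ ≡ 13 (mod 17), so λ ≡ 15.
  x = λ² - 15 - 2 = 225 - 17 ≡ 4; y = λ·(15 - 4) - 6 ≡ 6. → (4, 6)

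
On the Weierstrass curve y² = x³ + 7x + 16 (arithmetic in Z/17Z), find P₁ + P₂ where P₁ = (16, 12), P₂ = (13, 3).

(14, 11)

(16, 12) + (13, 3). λ = (3 - 12)/(13 - 16) ≡ 8/14 mod 17. 14⁻¹ ≡ 11 (mod 17) since 14·11 = 154 ≡ 1, so λ ≡ 3.
  x = λ² - 16 - 13 = 9 - 29 ≡ 14; y = λ·(16 - 14) - 12 ≡ 11. → (14, 11)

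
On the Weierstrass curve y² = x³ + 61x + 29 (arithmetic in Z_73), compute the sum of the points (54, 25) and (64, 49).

(25, 30)

(54, 25) + (64, 49). λ = (49 - 25)/(64 - 54) ≡ 24/10 mod 73. 10⁻¹ ≡ 22 (mod 73), so λ ≡ 17.
  x = λ² - 54 - 64 = 289 - 118 ≡ 25; y = λ·(54 - 25) - 25 ≡ 30. → (25, 30)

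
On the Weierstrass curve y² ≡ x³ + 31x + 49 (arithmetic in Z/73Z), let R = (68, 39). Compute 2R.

tangent at (68, 39): λ = (3·68² + 31)/(2·39) ≡ 33/5. 5⁻¹ ≡ 44 (mod 73) since 5·44 = 220 ≡ 1, so λ ≡ 33·44 ≡ 65.
  x = λ² - 68 - 68 = 4225 - 136 ≡ 1; y = λ·(68 - 1) - 39 ≡ 9. → (1, 9)

(1, 9)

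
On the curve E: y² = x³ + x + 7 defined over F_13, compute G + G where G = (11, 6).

tangent at (11, 6): λ = (3·11² + 1)/(2·6) ≡ 0/12. 12⁻¹ ≡ 12 (mod 13), so λ ≡ 0·12 ≡ 0.
  x = λ² - 11 - 11 = 0 - 22 ≡ 4; y = λ·(11 - 4) - 6 ≡ 7. → (4, 7)

(4, 7)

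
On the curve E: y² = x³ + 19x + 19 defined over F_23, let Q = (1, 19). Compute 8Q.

Repeated addition: build up to 8Q.
2Q: tangent at (1, 19): λ = (3·1² + 19)/(2·19) ≡ 22/15. 15⁻¹ ≡ 20 (mod 23), so λ ≡ 22·20 ≡ 3.
  x = λ² - 1 - 1 = 9 - 2 ≡ 7; y = λ·(1 - 7) - 19 ≡ 9. → (7, 9)
3Q: (7, 9) + (1, 19). λ = (19 - 9)/(1 - 7) ≡ 10/17 mod 23. 17⁻¹ ≡ 19 (mod 23) since 17·19 = 323 ≡ 1, so λ ≡ 6.
  x = λ² - 7 - 1 = 36 - 8 ≡ 5; y = λ·(7 - 5) - 9 ≡ 3. → (5, 3)
4Q: (5, 3) + (1, 19). λ = (19 - 3)/(1 - 5) ≡ 16/19 mod 23. 19⁻¹ ≡ 17 (mod 23), so λ ≡ 19.
  x = λ² - 5 - 1 = 361 - 6 ≡ 10; y = λ·(5 - 10) - 3 ≡ 17. → (10, 17)
5Q: (10, 17) + (1, 19). λ = (19 - 17)/(1 - 10) ≡ 2/14 mod 23. 14⁻¹ ≡ 5 (mod 23), so λ ≡ 10.
  x = λ² - 10 - 1 = 100 - 11 ≡ 20; y = λ·(10 - 20) - 17 ≡ 21. → (20, 21)
6Q: (20, 21) + (1, 19). λ = (19 - 21)/(1 - 20) ≡ 21/4 mod 23. 4⁻¹ ≡ 6 (mod 23), so λ ≡ 11.
  x = λ² - 20 - 1 = 121 - 21 ≡ 8; y = λ·(20 - 8) - 21 ≡ 19. → (8, 19)
7Q: (8, 19) + (1, 19). λ = (19 - 19)/(1 - 8) ≡ 0/16 mod 23. 16⁻¹ ≡ 13 (mod 23), so λ ≡ 0.
  x = λ² - 8 - 1 = 0 - 9 ≡ 14; y = λ·(8 - 14) - 19 ≡ 4. → (14, 4)
8Q: (14, 4) + (1, 19). λ = (19 - 4)/(1 - 14) ≡ 15/10 mod 23. 10⁻¹ ≡ 7 (mod 23), so λ ≡ 13.
  x = λ² - 14 - 1 = 169 - 15 ≡ 16; y = λ·(14 - 16) - 4 ≡ 16. → (16, 16)

(16, 16)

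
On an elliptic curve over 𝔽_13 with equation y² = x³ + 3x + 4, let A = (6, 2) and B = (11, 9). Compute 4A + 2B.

(0, 2)

First 4A:
Double-and-add on 4 = (100)₂. Start with A = (6, 2) for the leading 1-bit.
double: tangent at (6, 2): λ = (3·6² + 3)/(2·2) ≡ 7/4. 4⁻¹ ≡ 10 (mod 13), so λ ≡ 7·10 ≡ 5.
  x = λ² - 6 - 6 = 25 - 12 ≡ 0; y = λ·(6 - 0) - 2 ≡ 2. → (0, 2)
double: tangent at (0, 2): λ = (3·0² + 3)/(2·2) ≡ 3/4. 4⁻¹ ≡ 10 (mod 13), so λ ≡ 3·10 ≡ 4.
  x = λ² - 0 - 0 = 16 - 0 ≡ 3; y = λ·(0 - 3) - 2 ≡ 12. → (3, 12)
4A = (3, 12).
Next 2B:
Repeated addition: build up to 2B.
2B: tangent at (11, 9): λ = (3·11² + 3)/(2·9) ≡ 2/5. 5⁻¹ ≡ 8 (mod 13), so λ ≡ 2·8 ≡ 3.
  x = λ² - 11 - 11 = 9 - 22 ≡ 0; y = λ·(11 - 0) - 9 ≡ 11. → (0, 11)
2B = (0, 11).
Finally 4A + 2B:
(3, 12) + (0, 11). λ = (11 - 12)/(0 - 3) ≡ 12/10 mod 13. 10⁻¹ ≡ 4 (mod 13) since 10·4 = 40 ≡ 1, so λ ≡ 9.
  x = λ² - 3 - 0 = 81 - 3 ≡ 0; y = λ·(3 - 0) - 12 ≡ 2. → (0, 2)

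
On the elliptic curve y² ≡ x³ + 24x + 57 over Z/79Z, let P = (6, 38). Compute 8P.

(37, 13)

Double-and-add on 8 = (1000)₂. Start with P = (6, 38) for the leading 1-bit.
double: tangent at (6, 38): λ = (3·6² + 24)/(2·38) ≡ 53/76. 76⁻¹ ≡ 26 (mod 79), so λ ≡ 53·26 ≡ 35.
  x = λ² - 6 - 6 = 1225 - 12 ≡ 28; y = λ·(6 - 28) - 38 ≡ 61. → (28, 61)
double: tangent at (28, 61): λ = (3·28² + 24)/(2·61) ≡ 6/43. 43⁻¹ ≡ 68 (mod 79) since 43·68 = 2924 ≡ 1, so λ ≡ 6·68 ≡ 13.
  x = λ² - 28 - 28 = 169 - 56 ≡ 34; y = λ·(28 - 34) - 61 ≡ 19. → (34, 19)
double: tangent at (34, 19): λ = (3·34² + 24)/(2·19) ≡ 16/38. 38⁻¹ ≡ 52 (mod 79) since 38·52 = 1976 ≡ 1, so λ ≡ 16·52 ≡ 42.
  x = λ² - 34 - 34 = 1764 - 68 ≡ 37; y = λ·(34 - 37) - 19 ≡ 13. → (37, 13)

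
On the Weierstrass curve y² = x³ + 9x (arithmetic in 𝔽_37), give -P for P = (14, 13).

(14, 24)

-(14, 13) = (14, -13 mod 37) = (14, 24).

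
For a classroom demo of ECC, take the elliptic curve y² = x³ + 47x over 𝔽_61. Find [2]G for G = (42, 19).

(60, 14)

tangent at (42, 19): λ = (3·42² + 47)/(2·19) ≡ 32/38. 38⁻¹ ≡ 53 (mod 61) since 38·53 = 2014 ≡ 1, so λ ≡ 32·53 ≡ 49.
  x = λ² - 42 - 42 = 2401 - 84 ≡ 60; y = λ·(42 - 60) - 19 ≡ 14. → (60, 14)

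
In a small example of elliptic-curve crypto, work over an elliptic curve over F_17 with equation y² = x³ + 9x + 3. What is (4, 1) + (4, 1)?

(1, 8)

tangent at (4, 1): λ = (3·4² + 9)/(2·1) ≡ 6/2. 2⁻¹ ≡ 9 (mod 17), so λ ≡ 6·9 ≡ 3.
  x = λ² - 4 - 4 = 9 - 8 ≡ 1; y = λ·(4 - 1) - 1 ≡ 8. → (1, 8)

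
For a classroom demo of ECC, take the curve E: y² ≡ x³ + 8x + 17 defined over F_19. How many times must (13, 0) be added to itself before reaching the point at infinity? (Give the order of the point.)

2P: (13, 0) + (13, 0): same x and y₁ ≡ -y₂, so the sum is the point at infinity.
2P = the point at infinity, so the order is 2.

2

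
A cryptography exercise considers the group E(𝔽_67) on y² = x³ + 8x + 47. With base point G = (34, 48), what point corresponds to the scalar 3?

(52, 61)

Repeated addition: build up to 3G.
2G: tangent at (34, 48): λ = (3·34² + 8)/(2·48) ≡ 59/29. 29⁻¹ ≡ 37 (mod 67), so λ ≡ 59·37 ≡ 39.
  x = λ² - 34 - 34 = 1521 - 68 ≡ 46; y = λ·(34 - 46) - 48 ≡ 20. → (46, 20)
3G: (46, 20) + (34, 48). λ = (48 - 20)/(34 - 46) ≡ 28/55 mod 67. 55⁻¹ ≡ 39 (mod 67), so λ ≡ 20.
  x = λ² - 46 - 34 = 400 - 80 ≡ 52; y = λ·(46 - 52) - 20 ≡ 61. → (52, 61)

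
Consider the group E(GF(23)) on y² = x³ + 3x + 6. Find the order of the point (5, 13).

2P: tangent at (5, 13): λ = (3·5² + 3)/(2·13) ≡ 9/3. 3⁻¹ ≡ 8 (mod 23), so λ ≡ 9·8 ≡ 3.
  x = λ² - 5 - 5 = 9 - 10 ≡ 22; y = λ·(5 - 22) - 13 ≡ 5. → (22, 5)
3P: (22, 5) + (5, 13). λ = (13 - 5)/(5 - 22) ≡ 8/6 mod 23. 6⁻¹ ≡ 4 (mod 23), so λ ≡ 9.
  x = λ² - 22 - 5 = 81 - 27 ≡ 8; y = λ·(22 - 8) - 5 ≡ 6. → (8, 6)
4P: (8, 6) + (5, 13). λ = (13 - 6)/(5 - 8) ≡ 7/20 mod 23. 20⁻¹ ≡ 15 (mod 23), so λ ≡ 13.
  x = λ² - 8 - 5 = 169 - 13 ≡ 18; y = λ·(8 - 18) - 6 ≡ 2. → (18, 2)
5P: (18, 2) + (5, 13). λ = (13 - 2)/(5 - 18) ≡ 11/10 mod 23. 10⁻¹ ≡ 7 (mod 23) since 10·7 = 70 ≡ 1, so λ ≡ 8.
  x = λ² - 18 - 5 = 64 - 23 ≡ 18; y = λ·(18 - 18) - 2 ≡ 21. → (18, 21)
6P: (18, 21) + (5, 13). λ = (13 - 21)/(5 - 18) ≡ 15/10 mod 23. 10⁻¹ ≡ 7 (mod 23), so λ ≡ 13.
  x = λ² - 18 - 5 = 169 - 23 ≡ 8; y = λ·(18 - 8) - 21 ≡ 17. → (8, 17)
7P: (8, 17) + (5, 13). λ = (13 - 17)/(5 - 8) ≡ 19/20 mod 23. 20⁻¹ ≡ 15 (mod 23), so λ ≡ 9.
  x = λ² - 8 - 5 = 81 - 13 ≡ 22; y = λ·(8 - 22) - 17 ≡ 18. → (22, 18)
8P: (22, 18) + (5, 13). λ = (13 - 18)/(5 - 22) ≡ 18/6 mod 23. 6⁻¹ ≡ 4 (mod 23), so λ ≡ 3.
  x = λ² - 22 - 5 = 9 - 27 ≡ 5; y = λ·(22 - 5) - 18 ≡ 10. → (5, 10)
9P: (5, 10) + (5, 13): same x and y₁ ≡ -y₂, so the sum is the point at infinity.
9P = the point at infinity, so the order is 9.

9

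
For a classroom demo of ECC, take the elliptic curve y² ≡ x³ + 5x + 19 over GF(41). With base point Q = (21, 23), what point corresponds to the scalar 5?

(3, 26)

Double-and-add on 5 = (101)₂. Start with Q = (21, 23) for the leading 1-bit.
double: tangent at (21, 23): λ = (3·21² + 5)/(2·23) ≡ 16/5. 5⁻¹ ≡ 33 (mod 41), so λ ≡ 16·33 ≡ 36.
  x = λ² - 21 - 21 = 1296 - 42 ≡ 24; y = λ·(21 - 24) - 23 ≡ 33. → (24, 33)
double: tangent at (24, 33): λ = (3·24² + 5)/(2·33) ≡ 11/25. 25⁻¹ ≡ 23 (mod 41), so λ ≡ 11·23 ≡ 7.
  x = λ² - 24 - 24 = 49 - 48 ≡ 1; y = λ·(24 - 1) - 33 ≡ 5. → (1, 5)
add Q: (1, 5) + (21, 23). λ = (23 - 5)/(21 - 1) ≡ 18/20 mod 41. 20⁻¹ ≡ 39 (mod 41) since 20·39 = 780 ≡ 1, so λ ≡ 5.
  x = λ² - 1 - 21 = 25 - 22 ≡ 3; y = λ·(1 - 3) - 5 ≡ 26. → (3, 26)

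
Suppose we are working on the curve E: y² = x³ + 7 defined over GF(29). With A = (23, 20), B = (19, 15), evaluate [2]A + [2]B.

(19, 15)

First 2A:
Repeated addition: build up to 2A.
2A: tangent at (23, 20): λ = (3·23² + 0)/(2·20) ≡ 21/11. 11⁻¹ ≡ 8 (mod 29) since 11·8 = 88 ≡ 1, so λ ≡ 21·8 ≡ 23.
  x = λ² - 23 - 23 = 529 - 46 ≡ 19; y = λ·(23 - 19) - 20 ≡ 14. → (19, 14)
2A = (19, 14).
Next 2B:
Repeated addition: build up to 2B.
2B: tangent at (19, 15): λ = (3·19² + 0)/(2·15) ≡ 10/1. 1⁻¹ ≡ 1 (mod 29), so λ ≡ 10·1 ≡ 10.
  x = λ² - 19 - 19 = 100 - 38 ≡ 4; y = λ·(19 - 4) - 15 ≡ 19. → (4, 19)
2B = (4, 19).
Finally 2A + 2B:
(19, 14) + (4, 19). λ = (19 - 14)/(4 - 19) ≡ 5/14 mod 29. 14⁻¹ ≡ 27 (mod 29) since 14·27 = 378 ≡ 1, so λ ≡ 19.
  x = λ² - 19 - 4 = 361 - 23 ≡ 19; y = λ·(19 - 19) - 14 ≡ 15. → (19, 15)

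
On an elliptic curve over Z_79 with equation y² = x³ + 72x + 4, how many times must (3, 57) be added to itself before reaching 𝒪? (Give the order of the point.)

2P: tangent at (3, 57): λ = (3·3² + 72)/(2·57) ≡ 20/35. 35⁻¹ ≡ 70 (mod 79) since 35·70 = 2450 ≡ 1, so λ ≡ 20·70 ≡ 57.
  x = λ² - 3 - 3 = 3249 - 6 ≡ 4; y = λ·(3 - 4) - 57 ≡ 44. → (4, 44)
3P: (4, 44) + (3, 57). λ = (57 - 44)/(3 - 4) ≡ 13/78 mod 79. 78⁻¹ ≡ 78 (mod 79) since 78·78 = 6084 ≡ 1, so λ ≡ 66.
  x = λ² - 4 - 3 = 4356 - 7 ≡ 4; y = λ·(4 - 4) - 44 ≡ 35. → (4, 35)
4P: (4, 35) + (3, 57). λ = (57 - 35)/(3 - 4) ≡ 22/78 mod 79. 78⁻¹ ≡ 78 (mod 79) since 78·78 = 6084 ≡ 1, so λ ≡ 57.
  x = λ² - 4 - 3 = 3249 - 7 ≡ 3; y = λ·(4 - 3) - 35 ≡ 22. → (3, 22)
5P: (3, 22) + (3, 57): same x and y₁ ≡ -y₂, so the sum is 𝒪.
5P = 𝒪, so the order is 5.

5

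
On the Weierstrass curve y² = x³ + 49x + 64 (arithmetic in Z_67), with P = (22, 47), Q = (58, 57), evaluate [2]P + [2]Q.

(62, 30)

First 2P:
Repeated addition: build up to 2P.
2P: tangent at (22, 47): λ = (3·22² + 49)/(2·47) ≡ 27/27. 27⁻¹ ≡ 5 (mod 67), so λ ≡ 27·5 ≡ 1.
  x = λ² - 22 - 22 = 1 - 44 ≡ 24; y = λ·(22 - 24) - 47 ≡ 18. → (24, 18)
2P = (24, 18).
Next 2Q:
Repeated addition: build up to 2Q.
2Q: tangent at (58, 57): λ = (3·58² + 49)/(2·57) ≡ 24/47. 47⁻¹ ≡ 10 (mod 67), so λ ≡ 24·10 ≡ 39.
  x = λ² - 58 - 58 = 1521 - 116 ≡ 65; y = λ·(58 - 65) - 57 ≡ 5. → (65, 5)
2Q = (65, 5).
Finally 2P + 2Q:
(24, 18) + (65, 5). λ = (5 - 18)/(65 - 24) ≡ 54/41 mod 67. 41⁻¹ ≡ 18 (mod 67), so λ ≡ 34.
  x = λ² - 24 - 65 = 1156 - 89 ≡ 62; y = λ·(24 - 62) - 18 ≡ 30. → (62, 30)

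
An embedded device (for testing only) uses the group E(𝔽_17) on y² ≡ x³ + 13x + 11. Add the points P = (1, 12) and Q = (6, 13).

(1, 12) + (6, 13). λ = (13 - 12)/(6 - 1) ≡ 1/5 mod 17. 5⁻¹ ≡ 7 (mod 17), so λ ≡ 7.
  x = λ² - 1 - 6 = 49 - 7 ≡ 8; y = λ·(1 - 8) - 12 ≡ 7. → (8, 7)

(8, 7)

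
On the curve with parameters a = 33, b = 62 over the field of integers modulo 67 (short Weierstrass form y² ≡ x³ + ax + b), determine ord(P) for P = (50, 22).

7

2P: tangent at (50, 22): λ = (3·50² + 33)/(2·22) ≡ 29/44. 44⁻¹ ≡ 32 (mod 67) since 44·32 = 1408 ≡ 1, so λ ≡ 29·32 ≡ 57.
  x = λ² - 50 - 50 = 3249 - 100 ≡ 0; y = λ·(50 - 0) - 22 ≡ 14. → (0, 14)
3P: (0, 14) + (50, 22). λ = (22 - 14)/(50 - 0) ≡ 8/50 mod 67. 50⁻¹ ≡ 63 (mod 67), so λ ≡ 35.
  x = λ² - 0 - 50 = 1225 - 50 ≡ 36; y = λ·(0 - 36) - 14 ≡ 66. → (36, 66)
4P: (36, 66) + (50, 22). λ = (22 - 66)/(50 - 36) ≡ 23/14 mod 67. 14⁻¹ ≡ 24 (mod 67), so λ ≡ 16.
  x = λ² - 36 - 50 = 256 - 86 ≡ 36; y = λ·(36 - 36) - 66 ≡ 1. → (36, 1)
5P: (36, 1) + (50, 22). λ = (22 - 1)/(50 - 36) ≡ 21/14 mod 67. 14⁻¹ ≡ 24 (mod 67), so λ ≡ 35.
  x = λ² - 36 - 50 = 1225 - 86 ≡ 0; y = λ·(36 - 0) - 1 ≡ 53. → (0, 53)
6P: (0, 53) + (50, 22). λ = (22 - 53)/(50 - 0) ≡ 36/50 mod 67. 50⁻¹ ≡ 63 (mod 67), so λ ≡ 57.
  x = λ² - 0 - 50 = 3249 - 50 ≡ 50; y = λ·(0 - 50) - 53 ≡ 45. → (50, 45)
7P: (50, 45) + (50, 22): same x and y₁ ≡ -y₂, so the sum is the point at infinity.
7P = the point at infinity, so the order is 7.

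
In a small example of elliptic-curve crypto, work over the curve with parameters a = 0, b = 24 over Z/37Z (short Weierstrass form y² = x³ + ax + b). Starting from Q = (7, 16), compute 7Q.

(14, 17)

Repeated addition: build up to 7Q.
2Q: tangent at (7, 16): λ = (3·7² + 0)/(2·16) ≡ 36/32. 32⁻¹ ≡ 22 (mod 37), so λ ≡ 36·22 ≡ 15.
  x = λ² - 7 - 7 = 225 - 14 ≡ 26; y = λ·(7 - 26) - 16 ≡ 32. → (26, 32)
3Q: (26, 32) + (7, 16). λ = (16 - 32)/(7 - 26) ≡ 21/18 mod 37. 18⁻¹ ≡ 35 (mod 37) since 18·35 = 630 ≡ 1, so λ ≡ 32.
  x = λ² - 26 - 7 = 1024 - 33 ≡ 29; y = λ·(26 - 29) - 32 ≡ 20. → (29, 20)
4Q: (29, 20) + (7, 16). λ = (16 - 20)/(7 - 29) ≡ 33/15 mod 37. 15⁻¹ ≡ 5 (mod 37) since 15·5 = 75 ≡ 1, so λ ≡ 17.
  x = λ² - 29 - 7 = 289 - 36 ≡ 31; y = λ·(29 - 31) - 20 ≡ 20. → (31, 20)
5Q: (31, 20) + (7, 16). λ = (16 - 20)/(7 - 31) ≡ 33/13 mod 37. 13⁻¹ ≡ 20 (mod 37) since 13·20 = 260 ≡ 1, so λ ≡ 31.
  x = λ² - 31 - 7 = 961 - 38 ≡ 35; y = λ·(31 - 35) - 20 ≡ 4. → (35, 4)
6Q: (35, 4) + (7, 16). λ = (16 - 4)/(7 - 35) ≡ 12/9 mod 37. 9⁻¹ ≡ 33 (mod 37), so λ ≡ 26.
  x = λ² - 35 - 7 = 676 - 42 ≡ 5; y = λ·(35 - 5) - 4 ≡ 36. → (5, 36)
7Q: (5, 36) + (7, 16). λ = (16 - 36)/(7 - 5) ≡ 17/2 mod 37. 2⁻¹ ≡ 19 (mod 37), so λ ≡ 27.
  x = λ² - 5 - 7 = 729 - 12 ≡ 14; y = λ·(5 - 14) - 36 ≡ 17. → (14, 17)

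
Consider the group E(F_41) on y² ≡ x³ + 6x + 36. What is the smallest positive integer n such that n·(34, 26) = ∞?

2P: tangent at (34, 26): λ = (3·34² + 6)/(2·26) ≡ 30/11. 11⁻¹ ≡ 15 (mod 41), so λ ≡ 30·15 ≡ 40.
  x = λ² - 34 - 34 = 1600 - 68 ≡ 15; y = λ·(34 - 15) - 26 ≡ 37. → (15, 37)
3P: (15, 37) + (34, 26). λ = (26 - 37)/(34 - 15) ≡ 30/19 mod 41. 19⁻¹ ≡ 13 (mod 41), so λ ≡ 21.
  x = λ² - 15 - 34 = 441 - 49 ≡ 23; y = λ·(15 - 23) - 37 ≡ 0. → (23, 0)
4P: (23, 0) + (34, 26). λ = (26 - 0)/(34 - 23) ≡ 26/11 mod 41. 11⁻¹ ≡ 15 (mod 41), so λ ≡ 21.
  x = λ² - 23 - 34 = 441 - 57 ≡ 15; y = λ·(23 - 15) - 0 ≡ 4. → (15, 4)
5P: (15, 4) + (34, 26). λ = (26 - 4)/(34 - 15) ≡ 22/19 mod 41. 19⁻¹ ≡ 13 (mod 41), so λ ≡ 40.
  x = λ² - 15 - 34 = 1600 - 49 ≡ 34; y = λ·(15 - 34) - 4 ≡ 15. → (34, 15)
6P: (34, 15) + (34, 26): same x and y₁ ≡ -y₂, so the sum is ∞.
6P = ∞, so the order is 6.

6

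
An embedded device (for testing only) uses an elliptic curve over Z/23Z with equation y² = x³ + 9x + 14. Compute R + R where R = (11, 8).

(14, 20)

tangent at (11, 8): λ = (3·11² + 9)/(2·8) ≡ 4/16. 16⁻¹ ≡ 13 (mod 23), so λ ≡ 4·13 ≡ 6.
  x = λ² - 11 - 11 = 36 - 22 ≡ 14; y = λ·(11 - 14) - 8 ≡ 20. → (14, 20)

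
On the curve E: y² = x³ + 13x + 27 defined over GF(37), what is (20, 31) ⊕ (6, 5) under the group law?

(22, 34)

(20, 31) + (6, 5). λ = (5 - 31)/(6 - 20) ≡ 11/23 mod 37. 23⁻¹ ≡ 29 (mod 37) since 23·29 = 667 ≡ 1, so λ ≡ 23.
  x = λ² - 20 - 6 = 529 - 26 ≡ 22; y = λ·(20 - 22) - 31 ≡ 34. → (22, 34)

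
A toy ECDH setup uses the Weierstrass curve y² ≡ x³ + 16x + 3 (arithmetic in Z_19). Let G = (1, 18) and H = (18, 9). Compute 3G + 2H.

(14, 11)

First 3G:
Repeated addition: build up to 3G.
2G: tangent at (1, 18): λ = (3·1² + 16)/(2·18) ≡ 0/17. 17⁻¹ ≡ 9 (mod 19) since 17·9 = 153 ≡ 1, so λ ≡ 0·9 ≡ 0.
  x = λ² - 1 - 1 = 0 - 2 ≡ 17; y = λ·(1 - 17) - 18 ≡ 1. → (17, 1)
3G: (17, 1) + (1, 18). λ = (18 - 1)/(1 - 17) ≡ 17/3 mod 19. 3⁻¹ ≡ 13 (mod 19) since 3·13 = 39 ≡ 1, so λ ≡ 12.
  x = λ² - 17 - 1 = 144 - 18 ≡ 12; y = λ·(17 - 12) - 1 ≡ 2. → (12, 2)
3G = (12, 2).
Next 2H:
Repeated addition: build up to 2H.
2H: tangent at (18, 9): λ = (3·18² + 16)/(2·9) ≡ 0/18. 18⁻¹ ≡ 18 (mod 19), so λ ≡ 0·18 ≡ 0.
  x = λ² - 18 - 18 = 0 - 36 ≡ 2; y = λ·(18 - 2) - 9 ≡ 10. → (2, 10)
2H = (2, 10).
Finally 3G + 2H:
(12, 2) + (2, 10). λ = (10 - 2)/(2 - 12) ≡ 8/9 mod 19. 9⁻¹ ≡ 17 (mod 19), so λ ≡ 3.
  x = λ² - 12 - 2 = 9 - 14 ≡ 14; y = λ·(12 - 14) - 2 ≡ 11. → (14, 11)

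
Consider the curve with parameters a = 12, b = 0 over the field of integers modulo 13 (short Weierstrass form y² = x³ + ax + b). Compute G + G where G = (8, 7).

(0, 0)

tangent at (8, 7): λ = (3·8² + 12)/(2·7) ≡ 9/1. 1⁻¹ ≡ 1 (mod 13), so λ ≡ 9·1 ≡ 9.
  x = λ² - 8 - 8 = 81 - 16 ≡ 0; y = λ·(8 - 0) - 7 ≡ 0. → (0, 0)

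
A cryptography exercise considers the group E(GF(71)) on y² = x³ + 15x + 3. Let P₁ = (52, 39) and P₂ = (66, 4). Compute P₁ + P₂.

(52, 39) + (66, 4). λ = (4 - 39)/(66 - 52) ≡ 36/14 mod 71. 14⁻¹ ≡ 66 (mod 71) since 14·66 = 924 ≡ 1, so λ ≡ 33.
  x = λ² - 52 - 66 = 1089 - 118 ≡ 48; y = λ·(52 - 48) - 39 ≡ 22. → (48, 22)

(48, 22)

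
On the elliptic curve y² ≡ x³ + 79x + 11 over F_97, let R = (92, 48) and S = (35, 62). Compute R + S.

(92, 48) + (35, 62). λ = (62 - 48)/(35 - 92) ≡ 14/40 mod 97. 40⁻¹ ≡ 17 (mod 97) since 40·17 = 680 ≡ 1, so λ ≡ 44.
  x = λ² - 92 - 35 = 1936 - 127 ≡ 63; y = λ·(92 - 63) - 48 ≡ 64. → (63, 64)

(63, 64)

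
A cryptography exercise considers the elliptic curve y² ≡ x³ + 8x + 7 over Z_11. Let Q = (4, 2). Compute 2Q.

tangent at (4, 2): λ = (3·4² + 8)/(2·2) ≡ 1/4. 4⁻¹ ≡ 3 (mod 11), so λ ≡ 1·3 ≡ 3.
  x = λ² - 4 - 4 = 9 - 8 ≡ 1; y = λ·(4 - 1) - 2 ≡ 7. → (1, 7)

(1, 7)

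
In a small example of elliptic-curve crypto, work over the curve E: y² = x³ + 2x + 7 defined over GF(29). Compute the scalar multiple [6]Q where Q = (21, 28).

Double-and-add on 6 = (110)₂. Start with Q = (21, 28) for the leading 1-bit.
double: tangent at (21, 28): λ = (3·21² + 2)/(2·28) ≡ 20/27. 27⁻¹ ≡ 14 (mod 29), so λ ≡ 20·14 ≡ 19.
  x = λ² - 21 - 21 = 361 - 42 ≡ 0; y = λ·(21 - 0) - 28 ≡ 23. → (0, 23)
add Q: (0, 23) + (21, 28). λ = (28 - 23)/(21 - 0) ≡ 5/21 mod 29. 21⁻¹ ≡ 18 (mod 29) since 21·18 = 378 ≡ 1, so λ ≡ 3.
  x = λ² - 0 - 21 = 9 - 21 ≡ 17; y = λ·(0 - 17) - 23 ≡ 13. → (17, 13)
double: tangent at (17, 13): λ = (3·17² + 2)/(2·13) ≡ 28/26. 26⁻¹ ≡ 19 (mod 29), so λ ≡ 28·19 ≡ 10.
  x = λ² - 17 - 17 = 100 - 34 ≡ 8; y = λ·(17 - 8) - 13 ≡ 19. → (8, 19)

(8, 19)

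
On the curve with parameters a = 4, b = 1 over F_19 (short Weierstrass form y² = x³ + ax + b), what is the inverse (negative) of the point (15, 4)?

-(15, 4) = (15, -4 mod 19) = (15, 15).

(15, 15)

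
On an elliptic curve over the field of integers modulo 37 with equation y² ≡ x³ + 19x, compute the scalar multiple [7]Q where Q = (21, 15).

Double-and-add on 7 = (111)₂. Start with Q = (21, 15) for the leading 1-bit.
double: tangent at (21, 15): λ = (3·21² + 19)/(2·15) ≡ 10/30. 30⁻¹ ≡ 21 (mod 37) since 30·21 = 630 ≡ 1, so λ ≡ 10·21 ≡ 25.
  x = λ² - 21 - 21 = 625 - 42 ≡ 28; y = λ·(21 - 28) - 15 ≡ 32. → (28, 32)
add Q: (28, 32) + (21, 15). λ = (15 - 32)/(21 - 28) ≡ 20/30 mod 37. 30⁻¹ ≡ 21 (mod 37) since 30·21 = 630 ≡ 1, so λ ≡ 13.
  x = λ² - 28 - 21 = 169 - 49 ≡ 9; y = λ·(28 - 9) - 32 ≡ 30. → (9, 30)
double: tangent at (9, 30): λ = (3·9² + 19)/(2·30) ≡ 3/23. 23⁻¹ ≡ 29 (mod 37), so λ ≡ 3·29 ≡ 13.
  x = λ² - 9 - 9 = 169 - 18 ≡ 3; y = λ·(9 - 3) - 30 ≡ 11. → (3, 11)
add Q: (3, 11) + (21, 15). λ = (15 - 11)/(21 - 3) ≡ 4/18 mod 37. 18⁻¹ ≡ 35 (mod 37), so λ ≡ 29.
  x = λ² - 3 - 21 = 841 - 24 ≡ 3; y = λ·(3 - 3) - 11 ≡ 26. → (3, 26)

(3, 26)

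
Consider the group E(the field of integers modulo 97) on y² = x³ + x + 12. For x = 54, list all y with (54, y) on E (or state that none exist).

x³ + 1x + 12 = 157530 ≡ 2 (mod 97).
Square roots of 2 mod 97: 14 and 83 (since 14² = 196 ≡ 2).

14, 83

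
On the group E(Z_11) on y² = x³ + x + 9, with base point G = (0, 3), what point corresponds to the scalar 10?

(4, 0)

Double-and-add on 10 = (1010)₂. Start with G = (0, 3) for the leading 1-bit.
double: tangent at (0, 3): λ = (3·0² + 1)/(2·3) ≡ 1/6. 6⁻¹ ≡ 2 (mod 11) since 6·2 = 12 ≡ 1, so λ ≡ 1·2 ≡ 2.
  x = λ² - 0 - 0 = 4 - 0 ≡ 4; y = λ·(0 - 4) - 3 ≡ 0. → (4, 0)
double: (4, 0) + (4, 0): same x and y₁ ≡ -y₂, so the sum is the point at infinity.
add G: the point at infinity + (0, 3) = (0, 3) (identity).
double: tangent at (0, 3): λ = (3·0² + 1)/(2·3) ≡ 1/6. 6⁻¹ ≡ 2 (mod 11), so λ ≡ 1·2 ≡ 2.
  x = λ² - 0 - 0 = 4 - 0 ≡ 4; y = λ·(0 - 4) - 3 ≡ 0. → (4, 0)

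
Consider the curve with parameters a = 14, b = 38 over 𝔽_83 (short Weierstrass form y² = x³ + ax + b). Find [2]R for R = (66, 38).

tangent at (66, 38): λ = (3·66² + 14)/(2·38) ≡ 51/76. 76⁻¹ ≡ 71 (mod 83), so λ ≡ 51·71 ≡ 52.
  x = λ² - 66 - 66 = 2704 - 132 ≡ 82; y = λ·(66 - 82) - 38 ≡ 43. → (82, 43)

(82, 43)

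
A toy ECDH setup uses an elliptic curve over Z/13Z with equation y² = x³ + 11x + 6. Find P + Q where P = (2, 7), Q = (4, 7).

(2, 7) + (4, 7). λ = (7 - 7)/(4 - 2) ≡ 0/2 mod 13. 2⁻¹ ≡ 7 (mod 13) since 2·7 = 14 ≡ 1, so λ ≡ 0.
  x = λ² - 2 - 4 = 0 - 6 ≡ 7; y = λ·(2 - 7) - 7 ≡ 6. → (7, 6)

(7, 6)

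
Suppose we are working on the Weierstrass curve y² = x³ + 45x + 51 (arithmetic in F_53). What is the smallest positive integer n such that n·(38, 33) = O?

5

2P: tangent at (38, 33): λ = (3·38² + 45)/(2·33) ≡ 31/13. 13⁻¹ ≡ 49 (mod 53) since 13·49 = 637 ≡ 1, so λ ≡ 31·49 ≡ 35.
  x = λ² - 38 - 38 = 1225 - 76 ≡ 36; y = λ·(38 - 36) - 33 ≡ 37. → (36, 37)
3P: (36, 37) + (38, 33). λ = (33 - 37)/(38 - 36) ≡ 49/2 mod 53. 2⁻¹ ≡ 27 (mod 53) since 2·27 = 54 ≡ 1, so λ ≡ 51.
  x = λ² - 36 - 38 = 2601 - 74 ≡ 36; y = λ·(36 - 36) - 37 ≡ 16. → (36, 16)
4P: (36, 16) + (38, 33). λ = (33 - 16)/(38 - 36) ≡ 17/2 mod 53. 2⁻¹ ≡ 27 (mod 53) since 2·27 = 54 ≡ 1, so λ ≡ 35.
  x = λ² - 36 - 38 = 1225 - 74 ≡ 38; y = λ·(36 - 38) - 16 ≡ 20. → (38, 20)
5P: (38, 20) + (38, 33): same x and y₁ ≡ -y₂, so the sum is O.
5P = O, so the order is 5.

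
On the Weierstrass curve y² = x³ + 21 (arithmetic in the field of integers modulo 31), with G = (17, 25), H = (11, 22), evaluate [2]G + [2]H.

First 2G:
Repeated addition: build up to 2G.
2G: tangent at (17, 25): λ = (3·17² + 0)/(2·25) ≡ 30/19. 19⁻¹ ≡ 18 (mod 31) since 19·18 = 342 ≡ 1, so λ ≡ 30·18 ≡ 13.
  x = λ² - 17 - 17 = 169 - 34 ≡ 11; y = λ·(17 - 11) - 25 ≡ 22. → (11, 22)
2G = (11, 22).
Next 2H:
Repeated addition: build up to 2H.
2H: tangent at (11, 22): λ = (3·11² + 0)/(2·22) ≡ 22/13. 13⁻¹ ≡ 12 (mod 31) since 13·12 = 156 ≡ 1, so λ ≡ 22·12 ≡ 16.
  x = λ² - 11 - 11 = 256 - 22 ≡ 17; y = λ·(11 - 17) - 22 ≡ 6. → (17, 6)
2H = (17, 6).
Finally 2G + 2H:
(11, 22) + (17, 6). λ = (6 - 22)/(17 - 11) ≡ 15/6 mod 31. 6⁻¹ ≡ 26 (mod 31), so λ ≡ 18.
  x = λ² - 11 - 17 = 324 - 28 ≡ 17; y = λ·(11 - 17) - 22 ≡ 25. → (17, 25)

(17, 25)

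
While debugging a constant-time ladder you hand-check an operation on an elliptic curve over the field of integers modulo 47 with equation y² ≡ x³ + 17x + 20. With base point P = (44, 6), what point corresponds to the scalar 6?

Repeated addition: build up to 6P.
2P: tangent at (44, 6): λ = (3·44² + 17)/(2·6) ≡ 44/12. 12⁻¹ ≡ 4 (mod 47) since 12·4 = 48 ≡ 1, so λ ≡ 44·4 ≡ 35.
  x = λ² - 44 - 44 = 1225 - 88 ≡ 9; y = λ·(44 - 9) - 6 ≡ 44. → (9, 44)
3P: (9, 44) + (44, 6). λ = (6 - 44)/(44 - 9) ≡ 9/35 mod 47. 35⁻¹ ≡ 43 (mod 47) since 35·43 = 1505 ≡ 1, so λ ≡ 11.
  x = λ² - 9 - 44 = 121 - 53 ≡ 21; y = λ·(9 - 21) - 44 ≡ 12. → (21, 12)
4P: (21, 12) + (44, 6). λ = (6 - 12)/(44 - 21) ≡ 41/23 mod 47. 23⁻¹ ≡ 45 (mod 47) since 23·45 = 1035 ≡ 1, so λ ≡ 12.
  x = λ² - 21 - 44 = 144 - 65 ≡ 32; y = λ·(21 - 32) - 12 ≡ 44. → (32, 44)
5P: (32, 44) + (44, 6). λ = (6 - 44)/(44 - 32) ≡ 9/12 mod 47. 12⁻¹ ≡ 4 (mod 47) since 12·4 = 48 ≡ 1, so λ ≡ 36.
  x = λ² - 32 - 44 = 1296 - 76 ≡ 45; y = λ·(32 - 45) - 44 ≡ 5. → (45, 5)
6P: (45, 5) + (44, 6). λ = (6 - 5)/(44 - 45) ≡ 1/46 mod 47. 46⁻¹ ≡ 46 (mod 47), so λ ≡ 46.
  x = λ² - 45 - 44 = 2116 - 89 ≡ 6; y = λ·(45 - 6) - 5 ≡ 3. → (6, 3)

(6, 3)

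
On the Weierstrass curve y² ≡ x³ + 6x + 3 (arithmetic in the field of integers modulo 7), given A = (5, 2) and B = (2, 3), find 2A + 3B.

First 2A:
Repeated addition: build up to 2A.
2A: tangent at (5, 2): λ = (3·5² + 6)/(2·2) ≡ 4/4. 4⁻¹ ≡ 2 (mod 7), so λ ≡ 4·2 ≡ 1.
  x = λ² - 5 - 5 = 1 - 10 ≡ 5; y = λ·(5 - 5) - 2 ≡ 5. → (5, 5)
2A = (5, 5).
Next 3B:
Repeated addition: build up to 3B.
2B: tangent at (2, 3): λ = (3·2² + 6)/(2·3) ≡ 4/6. 6⁻¹ ≡ 6 (mod 7), so λ ≡ 4·6 ≡ 3.
  x = λ² - 2 - 2 = 9 - 4 ≡ 5; y = λ·(2 - 5) - 3 ≡ 2. → (5, 2)
3B: (5, 2) + (2, 3). λ = (3 - 2)/(2 - 5) ≡ 1/4 mod 7. 4⁻¹ ≡ 2 (mod 7) since 4·2 = 8 ≡ 1, so λ ≡ 2.
  x = λ² - 5 - 2 = 4 - 7 ≡ 4; y = λ·(5 - 4) - 2 ≡ 0. → (4, 0)
3B = (4, 0).
Finally 2A + 3B:
(5, 5) + (4, 0). λ = (0 - 5)/(4 - 5) ≡ 2/6 mod 7. 6⁻¹ ≡ 6 (mod 7) since 6·6 = 36 ≡ 1, so λ ≡ 5.
  x = λ² - 5 - 4 = 25 - 9 ≡ 2; y = λ·(5 - 2) - 5 ≡ 3. → (2, 3)

(2, 3)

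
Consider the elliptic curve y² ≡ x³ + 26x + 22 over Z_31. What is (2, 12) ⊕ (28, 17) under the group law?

(2, 19)

(2, 12) + (28, 17). λ = (17 - 12)/(28 - 2) ≡ 5/26 mod 31. 26⁻¹ ≡ 6 (mod 31), so λ ≡ 30.
  x = λ² - 2 - 28 = 900 - 30 ≡ 2; y = λ·(2 - 2) - 12 ≡ 19. → (2, 19)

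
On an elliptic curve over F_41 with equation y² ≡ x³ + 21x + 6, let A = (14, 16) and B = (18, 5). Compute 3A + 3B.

First 3A:
Repeated addition: build up to 3A.
2A: tangent at (14, 16): λ = (3·14² + 21)/(2·16) ≡ 35/32. 32⁻¹ ≡ 9 (mod 41), so λ ≡ 35·9 ≡ 28.
  x = λ² - 14 - 14 = 784 - 28 ≡ 18; y = λ·(14 - 18) - 16 ≡ 36. → (18, 36)
3A: (18, 36) + (14, 16). λ = (16 - 36)/(14 - 18) ≡ 21/37 mod 41. 37⁻¹ ≡ 10 (mod 41), so λ ≡ 5.
  x = λ² - 18 - 14 = 25 - 32 ≡ 34; y = λ·(18 - 34) - 36 ≡ 7. → (34, 7)
3A = (34, 7).
Next 3B:
Repeated addition: build up to 3B.
2B: tangent at (18, 5): λ = (3·18² + 21)/(2·5) ≡ 9/10. 10⁻¹ ≡ 37 (mod 41), so λ ≡ 9·37 ≡ 5.
  x = λ² - 18 - 18 = 25 - 36 ≡ 30; y = λ·(18 - 30) - 5 ≡ 17. → (30, 17)
3B: (30, 17) + (18, 5). λ = (5 - 17)/(18 - 30) ≡ 29/29 mod 41. 29⁻¹ ≡ 17 (mod 41), so λ ≡ 1.
  x = λ² - 30 - 18 = 1 - 48 ≡ 35; y = λ·(30 - 35) - 17 ≡ 19. → (35, 19)
3B = (35, 19).
Finally 3A + 3B:
(34, 7) + (35, 19). λ = (19 - 7)/(35 - 34) ≡ 12/1 mod 41. 1⁻¹ ≡ 1 (mod 41), so λ ≡ 12.
  x = λ² - 34 - 35 = 144 - 69 ≡ 34; y = λ·(34 - 34) - 7 ≡ 34. → (34, 34)

(34, 34)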